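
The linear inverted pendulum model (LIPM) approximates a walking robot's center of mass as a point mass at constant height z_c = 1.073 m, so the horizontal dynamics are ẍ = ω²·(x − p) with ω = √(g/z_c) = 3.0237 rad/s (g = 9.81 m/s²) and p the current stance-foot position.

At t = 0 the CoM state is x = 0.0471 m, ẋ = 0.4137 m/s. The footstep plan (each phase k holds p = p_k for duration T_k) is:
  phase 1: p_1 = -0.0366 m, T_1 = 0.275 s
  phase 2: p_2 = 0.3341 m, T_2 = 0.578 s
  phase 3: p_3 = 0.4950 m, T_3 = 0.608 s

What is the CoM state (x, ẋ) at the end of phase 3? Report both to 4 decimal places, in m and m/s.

x = 2.4215, ẋ = 5.9356

phase 1: p=-0.0366, T=0.275, ωT=0.831518, cosh=1.366095, sinh=0.930707; start (x,ẋ)=(0.047100, 0.413700) → end (x,ẋ)=(0.205081, 0.800700)
phase 2: p=0.3341, T=0.578, ωT=1.747699, cosh=2.957774, sinh=2.783600; start (x,ẋ)=(0.205081, 0.800700) → end (x,ẋ)=(0.689609, 1.282364)
phase 3: p=0.4950, T=0.608, ωT=1.838410, cosh=3.222801, sinh=3.063731; start (x,ẋ)=(0.689609, 1.282364) → end (x,ẋ)=(2.421528, 5.935626)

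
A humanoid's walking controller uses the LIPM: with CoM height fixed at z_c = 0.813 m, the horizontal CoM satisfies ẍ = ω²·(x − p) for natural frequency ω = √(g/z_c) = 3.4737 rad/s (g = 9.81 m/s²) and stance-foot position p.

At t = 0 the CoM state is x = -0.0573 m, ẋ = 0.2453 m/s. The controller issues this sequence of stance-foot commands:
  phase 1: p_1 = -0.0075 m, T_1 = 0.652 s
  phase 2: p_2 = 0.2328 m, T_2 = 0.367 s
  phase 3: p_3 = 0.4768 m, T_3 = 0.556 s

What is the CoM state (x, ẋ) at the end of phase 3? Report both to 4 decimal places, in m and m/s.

phase 1: p=-0.0075, T=0.652, ωT=2.264852, cosh=4.866774, sinh=4.762929; start (x,ẋ)=(-0.057300, 0.245300) → end (x,ẋ)=(0.086475, 0.369879)
phase 2: p=0.2328, T=0.367, ωT=1.274848, cosh=1.928815, sinh=1.649342; start (x,ẋ)=(0.086475, 0.369879) → end (x,ẋ)=(0.126188, -0.124912)
phase 3: p=0.4768, T=0.556, ωT=1.931377, cosh=3.521977, sinh=3.377028; start (x,ẋ)=(0.126188, -0.124912) → end (x,ẋ)=(-0.879481, -4.552885)

x = -0.8795, ẋ = -4.5529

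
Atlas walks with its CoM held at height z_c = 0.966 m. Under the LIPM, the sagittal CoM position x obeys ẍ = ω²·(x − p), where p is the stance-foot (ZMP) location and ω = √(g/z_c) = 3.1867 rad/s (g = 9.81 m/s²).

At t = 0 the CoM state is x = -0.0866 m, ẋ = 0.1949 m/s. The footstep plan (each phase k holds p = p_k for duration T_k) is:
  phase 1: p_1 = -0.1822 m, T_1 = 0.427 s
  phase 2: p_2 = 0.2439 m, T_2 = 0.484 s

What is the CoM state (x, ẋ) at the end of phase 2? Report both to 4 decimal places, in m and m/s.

x = 0.6320, ẋ = 1.5212

phase 1: p=-0.1822, T=0.427, ωT=1.360721, cosh=2.077739, sinh=1.821264; start (x,ẋ)=(-0.086600, 0.194900) → end (x,ẋ)=(0.127821, 0.959797)
phase 2: p=0.2439, T=0.484, ωT=1.542363, cosh=2.444750, sinh=2.230875; start (x,ẋ)=(0.127821, 0.959797) → end (x,ẋ)=(0.632030, 1.521244)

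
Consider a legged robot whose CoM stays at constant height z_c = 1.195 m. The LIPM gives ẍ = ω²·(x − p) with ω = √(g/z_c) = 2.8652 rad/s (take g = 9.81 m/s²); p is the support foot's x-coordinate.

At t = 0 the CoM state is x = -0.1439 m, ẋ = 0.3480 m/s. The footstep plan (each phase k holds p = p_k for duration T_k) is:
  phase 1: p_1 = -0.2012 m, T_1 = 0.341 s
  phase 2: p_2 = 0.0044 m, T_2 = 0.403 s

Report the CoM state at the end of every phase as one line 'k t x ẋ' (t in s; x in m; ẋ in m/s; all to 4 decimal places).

phase 1: p=-0.2012, T=0.341, ωT=0.977033, cosh=1.516495, sinh=1.140068; start (x,ẋ)=(-0.143900, 0.348000) → end (x,ẋ)=(0.024165, 0.714912)
phase 2: p=0.0044, T=0.403, ωT=1.154676, cosh=1.744077, sinh=1.428917; start (x,ẋ)=(0.024165, 0.714912) → end (x,ẋ)=(0.395409, 1.327782)

1 0.3410 0.0242 0.7149
2 0.7440 0.3954 1.3278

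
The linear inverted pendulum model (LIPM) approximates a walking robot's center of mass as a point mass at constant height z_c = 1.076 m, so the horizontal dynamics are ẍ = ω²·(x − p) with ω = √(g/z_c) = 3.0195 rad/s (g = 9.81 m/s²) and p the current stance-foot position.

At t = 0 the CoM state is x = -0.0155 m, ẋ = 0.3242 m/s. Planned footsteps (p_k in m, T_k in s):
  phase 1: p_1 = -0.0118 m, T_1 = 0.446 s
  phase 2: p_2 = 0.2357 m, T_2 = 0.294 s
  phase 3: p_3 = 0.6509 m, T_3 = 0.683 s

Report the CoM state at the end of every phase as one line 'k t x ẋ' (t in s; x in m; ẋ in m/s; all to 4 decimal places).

phase 1: p=-0.0118, T=0.446, ωT=1.346697, cosh=2.052402, sinh=1.792304; start (x,ẋ)=(-0.015500, 0.324200) → end (x,ẋ)=(0.173044, 0.645365)
phase 2: p=0.2357, T=0.294, ωT=0.887733, cosh=1.420602, sinh=1.009014; start (x,ẋ)=(0.173044, 0.645365) → end (x,ẋ)=(0.362349, 0.725910)
phase 3: p=0.6509, T=0.683, ωT=2.062318, cosh=3.995670, sinh=3.868511; start (x,ẋ)=(0.362349, 0.725910) → end (x,ẋ)=(0.427964, -0.470059)

1 0.4460 0.1730 0.6454
2 0.7400 0.3623 0.7259
3 1.4230 0.4280 -0.4701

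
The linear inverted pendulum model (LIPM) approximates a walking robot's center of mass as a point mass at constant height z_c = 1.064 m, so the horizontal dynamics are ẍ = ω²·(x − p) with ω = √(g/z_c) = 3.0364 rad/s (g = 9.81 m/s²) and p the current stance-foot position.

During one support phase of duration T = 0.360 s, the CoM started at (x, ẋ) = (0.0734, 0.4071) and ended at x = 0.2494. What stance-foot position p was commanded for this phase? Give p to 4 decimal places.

ωT = 3.0364·0.360 = 1.093104; cosh(ωT) = 1.659348, sinh(ωT) = 1.324173
x(T) = p + (x₀−p)·cosh(ωT) + (ẋ₀/ω)·sinh(ωT) ⇒ p·(1 − cosh) = x(T) − x₀·cosh − (ẋ₀/ω)·sinh
numerator   = 0.2494 − (0.0734)·1.659348 − (0.4071/3.0364)·1.324173 = -0.049932
denominator = 1 − 1.659348 = -0.659348
p = -0.049932 / -0.659348 = 0.0757

p = 0.0757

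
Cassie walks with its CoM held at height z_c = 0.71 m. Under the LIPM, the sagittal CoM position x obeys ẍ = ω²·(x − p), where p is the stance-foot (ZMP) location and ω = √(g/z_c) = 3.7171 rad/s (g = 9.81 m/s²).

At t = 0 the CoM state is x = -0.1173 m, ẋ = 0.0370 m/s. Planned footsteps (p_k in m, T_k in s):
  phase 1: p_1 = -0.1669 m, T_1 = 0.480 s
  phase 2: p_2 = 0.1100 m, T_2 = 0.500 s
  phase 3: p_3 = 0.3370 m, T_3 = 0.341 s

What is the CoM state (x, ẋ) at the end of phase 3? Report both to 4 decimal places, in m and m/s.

phase 1: p=-0.1669, T=0.480, ωT=1.784208, cosh=3.061396, sinh=2.893466; start (x,ẋ)=(-0.117300, 0.037000) → end (x,ẋ)=(0.013747, 0.646735)
phase 2: p=0.1100, T=0.500, ωT=1.858550, cosh=3.285164, sinh=3.129265; start (x,ẋ)=(0.013747, 0.646735) → end (x,ẋ)=(0.338250, 1.005032)
phase 3: p=0.3370, T=0.341, ωT=1.267531, cosh=1.916799, sinh=1.635273; start (x,ẋ)=(0.338250, 1.005032) → end (x,ẋ)=(0.781543, 1.934044)

x = 0.7815, ẋ = 1.9340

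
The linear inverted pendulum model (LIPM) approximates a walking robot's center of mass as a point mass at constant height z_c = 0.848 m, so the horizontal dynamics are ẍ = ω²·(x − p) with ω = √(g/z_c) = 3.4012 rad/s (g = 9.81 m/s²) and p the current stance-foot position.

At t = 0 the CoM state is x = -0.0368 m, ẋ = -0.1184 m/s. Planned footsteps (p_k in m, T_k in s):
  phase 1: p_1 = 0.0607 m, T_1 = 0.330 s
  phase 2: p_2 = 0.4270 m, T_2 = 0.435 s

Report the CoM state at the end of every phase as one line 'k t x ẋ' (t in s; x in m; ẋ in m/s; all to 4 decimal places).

1 0.3300 -0.1527 -0.6566
2 0.7650 -1.3136 -5.6207

phase 1: p=0.0607, T=0.330, ωT=1.122396, cosh=1.698853, sinh=1.373354; start (x,ẋ)=(-0.036800, -0.118400) → end (x,ẋ)=(-0.152746, -0.656572)
phase 2: p=0.4270, T=0.435, ωT=1.479522, cosh=2.309296, sinh=2.081550; start (x,ẋ)=(-0.152746, -0.656572) → end (x,ẋ)=(-1.313631, -5.620687)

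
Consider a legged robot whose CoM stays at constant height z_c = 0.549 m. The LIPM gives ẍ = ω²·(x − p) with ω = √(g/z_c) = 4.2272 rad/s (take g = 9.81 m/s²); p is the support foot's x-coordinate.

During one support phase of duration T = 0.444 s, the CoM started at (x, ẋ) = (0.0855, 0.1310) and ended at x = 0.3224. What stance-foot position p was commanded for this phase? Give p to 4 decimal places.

p = 0.0266

ωT = 4.2272·0.444 = 1.876877; cosh(ωT) = 3.343068, sinh(ωT) = 3.190001
x(T) = p + (x₀−p)·cosh(ωT) + (ẋ₀/ω)·sinh(ωT) ⇒ p·(1 − cosh) = x(T) − x₀·cosh − (ẋ₀/ω)·sinh
numerator   = 0.3224 − (0.0855)·3.343068 − (0.1310/4.2272)·3.190001 = -0.062290
denominator = 1 − 3.343068 = -2.343068
p = -0.062290 / -2.343068 = 0.0266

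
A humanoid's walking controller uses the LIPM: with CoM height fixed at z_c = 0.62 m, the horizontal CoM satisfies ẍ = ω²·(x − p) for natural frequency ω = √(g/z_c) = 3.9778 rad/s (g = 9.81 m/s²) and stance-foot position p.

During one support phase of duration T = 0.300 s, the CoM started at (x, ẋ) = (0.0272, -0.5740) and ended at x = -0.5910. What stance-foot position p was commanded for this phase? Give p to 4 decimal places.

p = 0.5294

ωT = 3.9778·0.300 = 1.193340; cosh(ωT) = 1.800643, sinh(ωT) = 1.497436
x(T) = p + (x₀−p)·cosh(ωT) + (ẋ₀/ω)·sinh(ωT) ⇒ p·(1 − cosh) = x(T) − x₀·cosh − (ẋ₀/ω)·sinh
numerator   = -0.5910 − (0.0272)·1.800643 − (-0.5740/3.9778)·1.497436 = -0.423896
denominator = 1 − 1.800643 = -0.800643
p = -0.423896 / -0.800643 = 0.5294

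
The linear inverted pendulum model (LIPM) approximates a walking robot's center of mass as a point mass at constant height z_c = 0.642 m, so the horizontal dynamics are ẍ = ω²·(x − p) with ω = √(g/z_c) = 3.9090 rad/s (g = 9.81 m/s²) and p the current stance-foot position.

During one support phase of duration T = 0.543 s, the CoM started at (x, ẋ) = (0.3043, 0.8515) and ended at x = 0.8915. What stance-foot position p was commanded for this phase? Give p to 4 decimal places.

p = 0.3999

ωT = 3.9090·0.543 = 2.122587; cosh(ωT) = 4.236220, sinh(ωT) = 4.116498
x(T) = p + (x₀−p)·cosh(ωT) + (ẋ₀/ω)·sinh(ωT) ⇒ p·(1 − cosh) = x(T) − x₀·cosh − (ẋ₀/ω)·sinh
numerator   = 0.8915 − (0.3043)·4.236220 − (0.8515/3.9090)·4.116498 = -1.294281
denominator = 1 − 4.236220 = -3.236220
p = -1.294281 / -3.236220 = 0.3999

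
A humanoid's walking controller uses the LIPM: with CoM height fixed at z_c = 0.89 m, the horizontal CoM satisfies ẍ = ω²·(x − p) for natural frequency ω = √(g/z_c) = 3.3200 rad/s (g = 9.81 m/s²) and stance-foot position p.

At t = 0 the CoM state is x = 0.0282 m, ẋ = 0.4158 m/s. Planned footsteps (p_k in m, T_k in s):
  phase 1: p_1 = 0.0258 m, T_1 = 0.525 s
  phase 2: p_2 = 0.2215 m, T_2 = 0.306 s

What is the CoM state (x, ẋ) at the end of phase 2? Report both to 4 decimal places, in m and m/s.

phase 1: p=0.0258, T=0.525, ωT=1.743000, cosh=2.944728, sinh=2.769733; start (x,ẋ)=(0.028200, 0.415800) → end (x,ẋ)=(0.379751, 1.246487)
phase 2: p=0.2215, T=0.306, ωT=1.015920, cosh=1.561986, sinh=1.199917; start (x,ẋ)=(0.379751, 1.246487) → end (x,ẋ)=(0.919193, 2.577426)

x = 0.9192, ẋ = 2.5774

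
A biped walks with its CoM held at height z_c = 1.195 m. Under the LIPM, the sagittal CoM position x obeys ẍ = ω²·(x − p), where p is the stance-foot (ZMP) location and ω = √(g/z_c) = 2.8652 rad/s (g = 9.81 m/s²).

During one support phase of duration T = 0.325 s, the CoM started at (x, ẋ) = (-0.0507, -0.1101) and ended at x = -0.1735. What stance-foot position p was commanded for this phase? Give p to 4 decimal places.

ωT = 2.8652·0.325 = 0.931190; cosh(ωT) = 1.465806, sinh(ωT) = 1.071721
x(T) = p + (x₀−p)·cosh(ωT) + (ẋ₀/ω)·sinh(ωT) ⇒ p·(1 − cosh) = x(T) − x₀·cosh − (ẋ₀/ω)·sinh
numerator   = -0.1735 − (-0.0507)·1.465806 − (-0.1101/2.8652)·1.071721 = -0.058001
denominator = 1 − 1.465806 = -0.465806
p = -0.058001 / -0.465806 = 0.1245

p = 0.1245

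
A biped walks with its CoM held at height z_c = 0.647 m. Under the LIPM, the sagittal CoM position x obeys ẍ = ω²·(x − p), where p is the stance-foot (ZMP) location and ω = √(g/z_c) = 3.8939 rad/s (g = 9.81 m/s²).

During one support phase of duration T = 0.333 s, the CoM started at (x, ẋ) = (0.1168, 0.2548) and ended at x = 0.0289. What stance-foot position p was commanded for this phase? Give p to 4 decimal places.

p = 0.3226

ωT = 3.8939·0.333 = 1.296669; cosh(ωT) = 1.965267, sinh(ωT) = 1.691826
x(T) = p + (x₀−p)·cosh(ωT) + (ẋ₀/ω)·sinh(ωT) ⇒ p·(1 − cosh) = x(T) − x₀·cosh − (ẋ₀/ω)·sinh
numerator   = 0.0289 − (0.1168)·1.965267 − (0.2548/3.8939)·1.691826 = -0.311349
denominator = 1 − 1.965267 = -0.965267
p = -0.311349 / -0.965267 = 0.3226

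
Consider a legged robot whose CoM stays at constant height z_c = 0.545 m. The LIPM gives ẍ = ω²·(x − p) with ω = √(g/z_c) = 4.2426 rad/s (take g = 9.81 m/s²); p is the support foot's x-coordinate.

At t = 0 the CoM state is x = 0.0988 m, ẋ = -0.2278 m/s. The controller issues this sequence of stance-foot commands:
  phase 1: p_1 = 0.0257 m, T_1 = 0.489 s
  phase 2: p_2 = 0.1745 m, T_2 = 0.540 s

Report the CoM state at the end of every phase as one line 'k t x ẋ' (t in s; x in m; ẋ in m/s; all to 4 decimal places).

1 0.4890 0.1109 0.2940
2 1.0290 0.1960 0.1482

phase 1: p=0.0257, T=0.489, ωT=2.074631, cosh=4.043607, sinh=3.918004; start (x,ẋ)=(0.098800, -0.227800) → end (x,ẋ)=(0.110916, 0.293973)
phase 2: p=0.1745, T=0.540, ωT=2.291004, cosh=4.993011, sinh=4.891846; start (x,ẋ)=(0.110916, 0.293973) → end (x,ẋ)=(0.195986, 0.148186)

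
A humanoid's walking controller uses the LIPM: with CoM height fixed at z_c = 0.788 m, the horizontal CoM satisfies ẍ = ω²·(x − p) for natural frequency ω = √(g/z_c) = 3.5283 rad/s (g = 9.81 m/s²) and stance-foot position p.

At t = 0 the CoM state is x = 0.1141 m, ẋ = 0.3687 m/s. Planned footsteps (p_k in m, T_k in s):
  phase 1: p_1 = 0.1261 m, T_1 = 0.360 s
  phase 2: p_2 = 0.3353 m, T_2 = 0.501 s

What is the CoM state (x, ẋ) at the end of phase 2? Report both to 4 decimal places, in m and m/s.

x = 0.6668, ẋ = 1.3152

phase 1: p=0.1261, T=0.360, ωT=1.270188, cosh=1.921150, sinh=1.640372; start (x,ẋ)=(0.114100, 0.368700) → end (x,ẋ)=(0.274462, 0.638875)
phase 2: p=0.3353, T=0.501, ωT=1.767678, cosh=3.013984, sinh=2.843255; start (x,ẋ)=(0.274462, 0.638875) → end (x,ẋ)=(0.666767, 1.315238)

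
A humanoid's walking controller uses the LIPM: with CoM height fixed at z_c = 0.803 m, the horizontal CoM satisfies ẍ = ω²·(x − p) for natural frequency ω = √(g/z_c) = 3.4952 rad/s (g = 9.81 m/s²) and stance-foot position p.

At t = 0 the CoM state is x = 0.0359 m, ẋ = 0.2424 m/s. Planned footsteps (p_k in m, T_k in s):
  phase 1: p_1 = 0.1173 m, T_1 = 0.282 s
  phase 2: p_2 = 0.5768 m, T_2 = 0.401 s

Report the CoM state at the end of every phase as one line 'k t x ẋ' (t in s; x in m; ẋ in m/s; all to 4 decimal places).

1 0.2820 0.0730 0.0419
2 0.6830 -0.4854 -3.2688

phase 1: p=0.1173, T=0.282, ωT=0.985646, cosh=1.526371, sinh=1.153173; start (x,ẋ)=(0.035900, 0.242400) → end (x,ẋ)=(0.073029, 0.041904)
phase 2: p=0.5768, T=0.401, ωT=1.401575, cosh=2.153901, sinh=1.907692; start (x,ẋ)=(0.073029, 0.041904) → end (x,ẋ)=(-0.485402, -3.268773)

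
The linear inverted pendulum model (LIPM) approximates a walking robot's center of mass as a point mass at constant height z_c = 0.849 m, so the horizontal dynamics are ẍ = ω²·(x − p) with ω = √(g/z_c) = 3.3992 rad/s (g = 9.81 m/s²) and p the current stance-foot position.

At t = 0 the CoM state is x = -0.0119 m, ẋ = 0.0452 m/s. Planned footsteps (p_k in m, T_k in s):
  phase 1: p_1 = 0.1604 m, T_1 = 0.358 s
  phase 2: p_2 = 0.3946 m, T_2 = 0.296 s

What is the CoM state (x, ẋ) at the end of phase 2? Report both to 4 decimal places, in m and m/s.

x = -0.7128, ẋ = -3.4049

phase 1: p=0.1604, T=0.358, ωT=1.216914, cosh=1.836446, sinh=1.540303; start (x,ẋ)=(-0.011900, 0.045200) → end (x,ẋ)=(-0.135538, -0.819121)
phase 2: p=0.3946, T=0.296, ωT=1.006163, cosh=1.550353, sinh=1.184734; start (x,ẋ)=(-0.135538, -0.819121) → end (x,ẋ)=(-0.712792, -3.404870)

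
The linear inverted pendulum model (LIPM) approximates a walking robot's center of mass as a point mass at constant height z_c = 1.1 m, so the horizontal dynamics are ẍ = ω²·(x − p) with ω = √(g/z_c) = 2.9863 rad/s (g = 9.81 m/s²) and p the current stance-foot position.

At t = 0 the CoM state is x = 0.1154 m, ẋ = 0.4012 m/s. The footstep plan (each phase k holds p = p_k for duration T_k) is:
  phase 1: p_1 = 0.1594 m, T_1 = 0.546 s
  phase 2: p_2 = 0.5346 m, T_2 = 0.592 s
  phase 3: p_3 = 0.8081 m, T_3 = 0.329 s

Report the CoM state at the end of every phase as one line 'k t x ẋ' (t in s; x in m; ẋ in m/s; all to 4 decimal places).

phase 1: p=0.1594, T=0.546, ωT=1.630520, cosh=2.651178, sinh=2.455350; start (x,ẋ)=(0.115400, 0.401200) → end (x,ẋ)=(0.372617, 0.741026)
phase 2: p=0.5346, T=0.592, ωT=1.767890, cosh=3.014585, sinh=2.843892; start (x,ẋ)=(0.372617, 0.741026) → end (x,ẋ)=(0.751977, 0.858210)
phase 3: p=0.8081, T=0.329, ωT=0.982493, cosh=1.522741, sinh=1.148365; start (x,ẋ)=(0.751977, 0.858210) → end (x,ẋ)=(1.052659, 1.114365)

1 0.5460 0.3726 0.7410
2 1.1380 0.7520 0.8582
3 1.4670 1.0527 1.1144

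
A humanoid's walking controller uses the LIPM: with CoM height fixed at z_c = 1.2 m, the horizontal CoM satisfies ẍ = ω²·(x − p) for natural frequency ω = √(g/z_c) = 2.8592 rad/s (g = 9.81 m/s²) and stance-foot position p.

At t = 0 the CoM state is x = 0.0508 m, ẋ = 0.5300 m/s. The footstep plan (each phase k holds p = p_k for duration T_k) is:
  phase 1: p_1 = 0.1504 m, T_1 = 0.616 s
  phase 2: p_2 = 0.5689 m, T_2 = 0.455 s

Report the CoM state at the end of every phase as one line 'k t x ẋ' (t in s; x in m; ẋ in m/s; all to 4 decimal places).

1 0.6160 0.3755 0.7836
2 1.0710 0.6534 0.6054

phase 1: p=0.1504, T=0.616, ωT=1.761267, cosh=2.995817, sinh=2.823990; start (x,ẋ)=(0.050800, 0.530000) → end (x,ẋ)=(0.375490, 0.783578)
phase 2: p=0.5689, T=0.455, ωT=1.300936, cosh=1.972505, sinh=1.700228; start (x,ẋ)=(0.375490, 0.783578) → end (x,ẋ)=(0.653353, 0.605388)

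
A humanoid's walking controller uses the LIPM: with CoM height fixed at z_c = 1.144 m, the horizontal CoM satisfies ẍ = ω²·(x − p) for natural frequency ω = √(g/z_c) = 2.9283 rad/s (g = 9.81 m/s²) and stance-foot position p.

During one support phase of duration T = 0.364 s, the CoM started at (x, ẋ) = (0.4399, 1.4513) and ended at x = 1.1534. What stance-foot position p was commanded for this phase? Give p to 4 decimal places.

ωT = 2.9283·0.364 = 1.065901; cosh(ωT) = 1.623936, sinh(ωT) = 1.279519
x(T) = p + (x₀−p)·cosh(ωT) + (ẋ₀/ω)·sinh(ωT) ⇒ p·(1 − cosh) = x(T) − x₀·cosh − (ẋ₀/ω)·sinh
numerator   = 1.1534 − (0.4399)·1.623936 − (1.4513/2.9283)·1.279519 = -0.195114
denominator = 1 − 1.623936 = -0.623936
p = -0.195114 / -0.623936 = 0.3127

p = 0.3127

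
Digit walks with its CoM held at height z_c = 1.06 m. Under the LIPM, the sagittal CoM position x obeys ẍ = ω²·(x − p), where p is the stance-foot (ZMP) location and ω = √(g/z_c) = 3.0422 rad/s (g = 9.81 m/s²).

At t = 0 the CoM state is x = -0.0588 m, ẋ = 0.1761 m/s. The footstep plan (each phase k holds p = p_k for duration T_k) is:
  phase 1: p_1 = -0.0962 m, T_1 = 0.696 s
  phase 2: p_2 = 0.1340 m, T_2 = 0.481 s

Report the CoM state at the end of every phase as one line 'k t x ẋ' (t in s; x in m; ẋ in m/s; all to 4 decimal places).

phase 1: p=-0.0962, T=0.696, ωT=2.117371, cosh=4.214806, sinh=4.094459; start (x,ẋ)=(-0.058800, 0.176100) → end (x,ẋ)=(0.298445, 1.208088)
phase 2: p=0.1340, T=0.481, ωT=1.463298, cosh=2.275828, sinh=2.044357; start (x,ẋ)=(0.298445, 1.208088) → end (x,ẋ)=(1.320082, 3.772137)

1 0.6960 0.2984 1.2081
2 1.1770 1.3201 3.7721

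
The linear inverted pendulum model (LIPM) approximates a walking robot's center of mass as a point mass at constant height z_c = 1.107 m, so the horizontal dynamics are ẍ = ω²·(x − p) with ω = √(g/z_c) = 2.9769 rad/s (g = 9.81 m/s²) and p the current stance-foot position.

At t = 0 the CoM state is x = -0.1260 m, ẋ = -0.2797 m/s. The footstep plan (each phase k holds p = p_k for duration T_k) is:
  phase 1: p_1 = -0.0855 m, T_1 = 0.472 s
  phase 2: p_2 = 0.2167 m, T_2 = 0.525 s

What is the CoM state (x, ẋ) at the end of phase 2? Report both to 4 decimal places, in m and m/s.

phase 1: p=-0.0855, T=0.472, ωT=1.405097, cosh=2.160632, sinh=1.915289; start (x,ẋ)=(-0.126000, -0.279700) → end (x,ẋ)=(-0.352960, -0.835245)
phase 2: p=0.2167, T=0.525, ωT=1.562873, cosh=2.491022, sinh=2.281489; start (x,ẋ)=(-0.352960, -0.835245) → end (x,ẋ)=(-1.842465, -5.949609)

x = -1.8425, ẋ = -5.9496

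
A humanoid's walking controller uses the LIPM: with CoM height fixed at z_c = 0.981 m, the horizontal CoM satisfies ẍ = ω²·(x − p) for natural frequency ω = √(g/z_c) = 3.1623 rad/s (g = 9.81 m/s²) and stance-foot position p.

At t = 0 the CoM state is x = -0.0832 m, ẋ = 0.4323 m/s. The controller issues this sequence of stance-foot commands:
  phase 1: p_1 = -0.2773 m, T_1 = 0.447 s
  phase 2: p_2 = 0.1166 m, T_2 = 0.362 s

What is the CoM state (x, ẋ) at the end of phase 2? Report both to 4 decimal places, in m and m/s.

x = 1.5734, ẋ = 4.9891

phase 1: p=-0.2773, T=0.447, ωT=1.413548, cosh=2.176896, sinh=1.933618; start (x,ẋ)=(-0.083200, 0.432300) → end (x,ẋ)=(0.409569, 2.127932)
phase 2: p=0.1166, T=0.362, ωT=1.144753, cosh=1.729983, sinh=1.411681; start (x,ẋ)=(0.409569, 2.127932) → end (x,ẋ)=(1.573361, 4.989148)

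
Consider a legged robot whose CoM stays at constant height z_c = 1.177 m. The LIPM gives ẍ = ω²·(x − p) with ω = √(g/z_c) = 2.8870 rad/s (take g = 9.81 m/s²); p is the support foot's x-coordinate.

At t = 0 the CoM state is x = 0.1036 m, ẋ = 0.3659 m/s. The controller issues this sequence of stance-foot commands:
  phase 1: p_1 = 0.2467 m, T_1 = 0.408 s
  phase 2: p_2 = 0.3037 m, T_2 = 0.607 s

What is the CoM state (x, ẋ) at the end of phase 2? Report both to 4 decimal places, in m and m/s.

phase 1: p=0.2467, T=0.408, ωT=1.177896, cosh=1.777730, sinh=1.469804; start (x,ẋ)=(0.103600, 0.365900) → end (x,ẋ)=(0.178591, 0.043252)
phase 2: p=0.3037, T=0.607, ωT=1.752409, cosh=2.970919, sinh=2.797563; start (x,ẋ)=(0.178591, 0.043252) → end (x,ẋ)=(-0.026078, -0.881957)

x = -0.0261, ẋ = -0.8820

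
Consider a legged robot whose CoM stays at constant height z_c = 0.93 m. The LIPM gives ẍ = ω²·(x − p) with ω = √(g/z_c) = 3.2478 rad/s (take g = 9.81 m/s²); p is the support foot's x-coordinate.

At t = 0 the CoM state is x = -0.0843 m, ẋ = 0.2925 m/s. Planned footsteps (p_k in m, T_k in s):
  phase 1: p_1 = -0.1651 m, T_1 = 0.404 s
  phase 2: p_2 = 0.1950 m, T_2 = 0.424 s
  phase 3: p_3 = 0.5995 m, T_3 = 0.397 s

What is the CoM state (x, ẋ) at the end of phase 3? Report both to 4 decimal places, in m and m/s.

x = 1.7716, ẋ = 4.2505

phase 1: p=-0.1651, T=0.404, ωT=1.312111, cosh=1.991629, sinh=1.722378; start (x,ẋ)=(-0.084300, 0.292500) → end (x,ẋ)=(0.150943, 1.034542)
phase 2: p=0.1950, T=0.424, ωT=1.377067, cosh=2.107789, sinh=1.855472; start (x,ẋ)=(0.150943, 1.034542) → end (x,ẋ)=(0.693171, 1.915097)
phase 3: p=0.5995, T=0.397, ωT=1.289377, cosh=1.952983, sinh=1.677540; start (x,ẋ)=(0.693171, 1.915097) → end (x,ẋ)=(1.771616, 4.250500)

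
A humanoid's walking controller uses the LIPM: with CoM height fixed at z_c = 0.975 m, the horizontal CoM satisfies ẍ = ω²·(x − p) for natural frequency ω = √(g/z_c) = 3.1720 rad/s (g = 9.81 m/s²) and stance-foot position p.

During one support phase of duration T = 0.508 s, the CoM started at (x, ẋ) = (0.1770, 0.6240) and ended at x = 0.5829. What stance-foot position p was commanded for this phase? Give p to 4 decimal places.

p = 0.2189

ωT = 3.1720·0.508 = 1.611376; cosh(ωT) = 2.604656, sinh(ωT) = 2.405044
x(T) = p + (x₀−p)·cosh(ωT) + (ẋ₀/ω)·sinh(ωT) ⇒ p·(1 − cosh) = x(T) − x₀·cosh − (ẋ₀/ω)·sinh
numerator   = 0.5829 − (0.1770)·2.604656 − (0.6240/3.1720)·2.405044 = -0.351247
denominator = 1 − 2.604656 = -1.604656
p = -0.351247 / -1.604656 = 0.2189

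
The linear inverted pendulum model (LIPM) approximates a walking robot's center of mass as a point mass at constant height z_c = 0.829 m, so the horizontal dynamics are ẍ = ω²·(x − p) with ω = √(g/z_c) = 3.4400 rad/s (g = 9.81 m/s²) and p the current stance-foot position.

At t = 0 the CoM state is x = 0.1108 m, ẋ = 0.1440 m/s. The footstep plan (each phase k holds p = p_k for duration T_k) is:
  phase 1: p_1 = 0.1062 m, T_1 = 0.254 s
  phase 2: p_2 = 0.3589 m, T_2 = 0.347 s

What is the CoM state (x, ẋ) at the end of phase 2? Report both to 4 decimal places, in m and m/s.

x = 0.0850, ẋ = -0.6625

phase 1: p=0.1062, T=0.254, ωT=0.873760, cosh=1.406641, sinh=0.989262; start (x,ẋ)=(0.110800, 0.144000) → end (x,ẋ)=(0.154082, 0.218210)
phase 2: p=0.3589, T=0.347, ωT=1.193680, cosh=1.801152, sinh=1.498048; start (x,ẋ)=(0.154082, 0.218210) → end (x,ẋ)=(0.085017, -0.662458)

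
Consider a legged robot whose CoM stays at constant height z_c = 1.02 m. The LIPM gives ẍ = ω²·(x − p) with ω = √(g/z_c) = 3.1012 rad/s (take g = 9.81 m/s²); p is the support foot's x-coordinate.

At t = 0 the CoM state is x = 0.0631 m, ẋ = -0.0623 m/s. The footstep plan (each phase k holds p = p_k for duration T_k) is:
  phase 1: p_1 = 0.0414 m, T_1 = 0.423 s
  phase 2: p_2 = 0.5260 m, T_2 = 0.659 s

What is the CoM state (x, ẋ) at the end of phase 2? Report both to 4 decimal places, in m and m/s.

x = -1.3519, ẋ = -5.6336

phase 1: p=0.0414, T=0.423, ωT=1.311808, cosh=1.991106, sinh=1.721773; start (x,ẋ)=(0.063100, -0.062300) → end (x,ẋ)=(0.050018, -0.008177)
phase 2: p=0.5260, T=0.659, ωT=2.043691, cosh=3.924298, sinh=3.794748; start (x,ẋ)=(0.050018, -0.008177) → end (x,ẋ)=(-1.351900, -5.633573)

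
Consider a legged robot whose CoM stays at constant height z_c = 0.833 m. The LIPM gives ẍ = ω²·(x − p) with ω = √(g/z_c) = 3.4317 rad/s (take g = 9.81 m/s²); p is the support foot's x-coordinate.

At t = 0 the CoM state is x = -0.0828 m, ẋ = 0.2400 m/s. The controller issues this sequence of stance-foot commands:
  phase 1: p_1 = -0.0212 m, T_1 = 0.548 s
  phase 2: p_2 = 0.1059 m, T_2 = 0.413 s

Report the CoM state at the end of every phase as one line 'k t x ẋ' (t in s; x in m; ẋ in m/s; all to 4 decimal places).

phase 1: p=-0.0212, T=0.548, ωT=1.880572, cosh=3.354877, sinh=3.202375; start (x,ẋ)=(-0.082800, 0.240000) → end (x,ẋ)=(-0.003899, 0.128212)
phase 2: p=0.1059, T=0.413, ωT=1.417292, cosh=2.184151, sinh=1.941782; start (x,ẋ)=(-0.003899, 0.128212) → end (x,ẋ)=(-0.061370, -0.451621)

1 0.5480 -0.0039 0.1282
2 0.9610 -0.0614 -0.4516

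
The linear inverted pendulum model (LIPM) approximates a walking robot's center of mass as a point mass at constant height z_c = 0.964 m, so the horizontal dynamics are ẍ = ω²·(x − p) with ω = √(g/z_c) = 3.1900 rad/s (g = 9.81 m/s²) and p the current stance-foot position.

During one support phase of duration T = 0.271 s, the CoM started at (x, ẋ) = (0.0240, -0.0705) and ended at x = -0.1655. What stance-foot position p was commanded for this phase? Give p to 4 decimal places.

ωT = 3.1900·0.271 = 0.864490; cosh(ωT) = 1.397531, sinh(ωT) = 0.976264
x(T) = p + (x₀−p)·cosh(ωT) + (ẋ₀/ω)·sinh(ωT) ⇒ p·(1 − cosh) = x(T) − x₀·cosh − (ẋ₀/ω)·sinh
numerator   = -0.1655 − (0.0240)·1.397531 − (-0.0705/3.1900)·0.976264 = -0.177465
denominator = 1 − 1.397531 = -0.397531
p = -0.177465 / -0.397531 = 0.4464

p = 0.4464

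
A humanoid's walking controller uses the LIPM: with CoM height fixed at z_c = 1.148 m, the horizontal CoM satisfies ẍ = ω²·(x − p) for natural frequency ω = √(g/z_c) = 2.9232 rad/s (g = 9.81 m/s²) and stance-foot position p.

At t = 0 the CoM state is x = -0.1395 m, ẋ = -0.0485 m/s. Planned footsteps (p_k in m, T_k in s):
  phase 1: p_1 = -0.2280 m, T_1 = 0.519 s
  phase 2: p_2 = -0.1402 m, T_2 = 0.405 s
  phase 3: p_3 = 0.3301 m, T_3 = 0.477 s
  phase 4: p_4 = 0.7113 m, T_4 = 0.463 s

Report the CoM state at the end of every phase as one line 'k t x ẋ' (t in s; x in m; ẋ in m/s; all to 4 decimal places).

1 0.5190 -0.0526 0.4455
2 0.9240 0.2420 1.1752
3 1.4010 0.9023 2.0280
4 1.8640 2.3587 5.1952

phase 1: p=-0.2280, T=0.519, ωT=1.517141, cosh=2.389255, sinh=2.169916; start (x,ẋ)=(-0.139500, -0.048500) → end (x,ẋ)=(-0.052553, 0.445485)
phase 2: p=-0.1402, T=0.405, ωT=1.183896, cosh=1.786581, sinh=1.480497; start (x,ẋ)=(-0.052553, 0.445485) → end (x,ẋ)=(0.242011, 1.175214)
phase 3: p=0.3301, T=0.477, ωT=1.394366, cosh=2.140204, sinh=1.892214; start (x,ẋ)=(0.242011, 1.175214) → end (x,ẋ)=(0.902299, 2.027950)
phase 4: p=0.7113, T=0.463, ωT=1.353442, cosh=2.064537, sinh=1.806187; start (x,ẋ)=(0.902299, 2.027950) → end (x,ẋ)=(2.358654, 5.195221)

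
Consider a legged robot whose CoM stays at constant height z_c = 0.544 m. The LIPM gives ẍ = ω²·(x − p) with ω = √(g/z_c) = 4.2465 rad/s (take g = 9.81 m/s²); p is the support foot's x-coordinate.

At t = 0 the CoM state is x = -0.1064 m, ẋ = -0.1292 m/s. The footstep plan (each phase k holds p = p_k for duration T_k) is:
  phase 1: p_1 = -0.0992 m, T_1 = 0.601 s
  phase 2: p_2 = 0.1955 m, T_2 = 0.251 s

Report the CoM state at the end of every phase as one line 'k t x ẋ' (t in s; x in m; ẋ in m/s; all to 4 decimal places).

phase 1: p=-0.0992, T=0.601, ωT=2.552147, cosh=6.456269, sinh=6.378355; start (x,ẋ)=(-0.106400, -0.129200) → end (x,ẋ)=(-0.339747, -1.029167)
phase 2: p=0.1955, T=0.251, ωT=1.065872, cosh=1.623898, sinh=1.279470; start (x,ẋ)=(-0.339747, -1.029167) → end (x,ẋ)=(-0.983774, -4.579403)

1 0.6010 -0.3397 -1.0292
2 0.8520 -0.9838 -4.5794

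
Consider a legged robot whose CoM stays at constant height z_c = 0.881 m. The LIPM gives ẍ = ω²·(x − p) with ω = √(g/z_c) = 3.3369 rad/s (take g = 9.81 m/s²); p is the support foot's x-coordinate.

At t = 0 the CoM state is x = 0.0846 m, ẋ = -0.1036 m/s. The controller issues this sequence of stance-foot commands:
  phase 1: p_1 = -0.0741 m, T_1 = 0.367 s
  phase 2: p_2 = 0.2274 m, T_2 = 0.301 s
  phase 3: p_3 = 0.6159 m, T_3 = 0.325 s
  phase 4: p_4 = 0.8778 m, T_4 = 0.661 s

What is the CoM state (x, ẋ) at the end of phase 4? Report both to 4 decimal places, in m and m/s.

x = -0.6785, ẋ = -5.0373

phase 1: p=-0.0741, T=0.367, ωT=1.224642, cosh=1.848406, sinh=1.554543; start (x,ẋ)=(0.084600, -0.103600) → end (x,ẋ)=(0.170978, 0.631738)
phase 2: p=0.2274, T=0.301, ωT=1.004407, cosh=1.548275, sinh=1.182013; start (x,ẋ)=(0.170978, 0.631738) → end (x,ẋ)=(0.363821, 0.755563)
phase 3: p=0.6159, T=0.325, ωT=1.084493, cosh=1.648006, sinh=1.309932; start (x,ẋ)=(0.363821, 0.755563) → end (x,ẋ)=(0.497076, 0.143308)
phase 4: p=0.8778, T=0.661, ωT=2.205691, cosh=4.593347, sinh=4.483173; start (x,ẋ)=(0.497076, 0.143308) → end (x,ẋ)=(-0.678459, -5.037323)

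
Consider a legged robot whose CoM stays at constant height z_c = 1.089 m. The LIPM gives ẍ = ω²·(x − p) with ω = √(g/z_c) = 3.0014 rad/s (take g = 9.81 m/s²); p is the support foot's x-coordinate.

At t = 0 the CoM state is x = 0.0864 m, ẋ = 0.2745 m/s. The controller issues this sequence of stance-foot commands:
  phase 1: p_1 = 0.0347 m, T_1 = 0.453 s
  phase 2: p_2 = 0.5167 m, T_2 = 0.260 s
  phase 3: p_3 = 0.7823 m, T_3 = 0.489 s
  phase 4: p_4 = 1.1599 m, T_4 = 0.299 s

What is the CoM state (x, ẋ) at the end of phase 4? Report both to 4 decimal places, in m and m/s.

phase 1: p=0.0347, T=0.453, ωT=1.359634, cosh=2.075762, sinh=1.819007; start (x,ẋ)=(0.086400, 0.274500) → end (x,ẋ)=(0.308378, 0.852056)
phase 2: p=0.5167, T=0.260, ωT=0.780364, cosh=1.320253, sinh=0.862014; start (x,ẋ)=(0.308378, 0.852056) → end (x,ẋ)=(0.486377, 0.585950)
phase 3: p=0.7823, T=0.489, ωT=1.467685, cosh=2.284818, sinh=2.054359; start (x,ẋ)=(0.486377, 0.585950) → end (x,ẋ)=(0.507232, -0.485862)
phase 4: p=1.1599, T=0.299, ωT=0.897419, cosh=1.430441, sinh=1.022821; start (x,ẋ)=(0.507232, -0.485862) → end (x,ẋ)=(0.060725, -2.698617)

x = 0.0607, ẋ = -2.6986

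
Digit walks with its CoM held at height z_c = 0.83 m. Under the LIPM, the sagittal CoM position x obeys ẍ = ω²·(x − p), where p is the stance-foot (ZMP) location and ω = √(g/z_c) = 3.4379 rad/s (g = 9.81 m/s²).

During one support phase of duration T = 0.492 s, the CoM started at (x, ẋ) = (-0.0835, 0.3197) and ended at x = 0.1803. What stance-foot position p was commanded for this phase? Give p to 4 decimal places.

p = -0.0946

ωT = 3.4379·0.492 = 1.691447; cosh(ωT) = 2.805790, sinh(ωT) = 2.621537
x(T) = p + (x₀−p)·cosh(ωT) + (ẋ₀/ω)·sinh(ωT) ⇒ p·(1 − cosh) = x(T) − x₀·cosh − (ẋ₀/ω)·sinh
numerator   = 0.1803 − (-0.0835)·2.805790 − (0.3197/3.4379)·2.621537 = 0.170799
denominator = 1 − 2.805790 = -1.805790
p = 0.170799 / -1.805790 = -0.0946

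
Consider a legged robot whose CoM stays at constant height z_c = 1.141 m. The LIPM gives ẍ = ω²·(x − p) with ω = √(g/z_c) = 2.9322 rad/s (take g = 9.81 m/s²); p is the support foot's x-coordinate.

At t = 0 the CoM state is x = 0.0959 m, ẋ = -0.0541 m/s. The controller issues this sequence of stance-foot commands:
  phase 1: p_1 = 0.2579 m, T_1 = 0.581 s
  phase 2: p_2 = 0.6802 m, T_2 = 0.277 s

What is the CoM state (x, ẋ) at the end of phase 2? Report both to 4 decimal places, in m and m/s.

x = -1.0117, ẋ = -4.3774

phase 1: p=0.2579, T=0.581, ωT=1.703608, cosh=2.837880, sinh=2.655854; start (x,ẋ)=(0.095900, -0.054100) → end (x,ẋ)=(-0.250838, -1.415104)
phase 2: p=0.6802, T=0.277, ωT=0.812219, cosh=1.348387, sinh=0.904515; start (x,ẋ)=(-0.250838, -1.415104) → end (x,ẋ)=(-1.011726, -4.377425)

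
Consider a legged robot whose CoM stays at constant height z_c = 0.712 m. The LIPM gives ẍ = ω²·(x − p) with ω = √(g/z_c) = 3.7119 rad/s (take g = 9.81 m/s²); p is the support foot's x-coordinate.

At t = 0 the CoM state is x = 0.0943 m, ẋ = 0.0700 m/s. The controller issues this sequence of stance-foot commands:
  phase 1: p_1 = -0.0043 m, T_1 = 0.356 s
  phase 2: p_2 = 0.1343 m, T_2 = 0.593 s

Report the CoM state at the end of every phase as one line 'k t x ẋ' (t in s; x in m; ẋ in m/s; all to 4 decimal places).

phase 1: p=-0.0043, T=0.356, ωT=1.321436, cosh=2.007777, sinh=1.741025; start (x,ẋ)=(0.094300, 0.070000) → end (x,ẋ)=(0.226500, 0.777748)
phase 2: p=0.1343, T=0.593, ωT=2.201157, cosh=4.573067, sinh=4.462392; start (x,ẋ)=(0.226500, 0.777748) → end (x,ẋ)=(1.490932, 5.083883)

1 0.3560 0.2265 0.7777
2 0.9490 1.4909 5.0839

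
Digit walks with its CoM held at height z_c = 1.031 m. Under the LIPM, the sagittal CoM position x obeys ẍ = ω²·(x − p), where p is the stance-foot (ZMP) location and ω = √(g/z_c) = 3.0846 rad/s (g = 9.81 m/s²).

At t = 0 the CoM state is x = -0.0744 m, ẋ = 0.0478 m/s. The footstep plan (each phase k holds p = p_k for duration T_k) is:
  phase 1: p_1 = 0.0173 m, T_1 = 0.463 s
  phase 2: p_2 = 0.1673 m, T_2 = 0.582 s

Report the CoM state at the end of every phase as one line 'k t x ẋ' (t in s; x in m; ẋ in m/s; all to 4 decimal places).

phase 1: p=0.0173, T=0.463, ωT=1.428170, cosh=2.205403, sinh=1.965656; start (x,ẋ)=(-0.074400, 0.047800) → end (x,ẋ)=(-0.154475, -0.450583)
phase 2: p=0.1673, T=0.582, ωT=1.795237, cosh=3.093495, sinh=2.927407; start (x,ẋ)=(-0.154475, -0.450583) → end (x,ẋ)=(-1.255730, -4.299465)

1 0.4630 -0.1545 -0.4506
2 1.0450 -1.2557 -4.2995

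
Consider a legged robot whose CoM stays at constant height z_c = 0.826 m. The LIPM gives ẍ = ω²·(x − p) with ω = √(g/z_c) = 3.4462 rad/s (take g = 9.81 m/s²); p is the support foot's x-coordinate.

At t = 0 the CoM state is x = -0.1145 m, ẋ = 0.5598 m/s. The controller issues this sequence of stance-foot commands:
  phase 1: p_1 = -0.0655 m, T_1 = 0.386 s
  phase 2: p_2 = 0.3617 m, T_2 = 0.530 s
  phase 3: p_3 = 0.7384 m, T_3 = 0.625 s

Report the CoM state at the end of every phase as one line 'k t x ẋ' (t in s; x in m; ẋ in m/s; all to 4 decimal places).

1 0.3860 0.1211 0.8356
2 0.9160 0.3285 0.1535
3 1.5410 -0.8625 -5.3352

phase 1: p=-0.0655, T=0.386, ωT=1.330233, cosh=2.023170, sinh=1.758755; start (x,ẋ)=(-0.114500, 0.559800) → end (x,ẋ)=(0.121056, 0.835581)
phase 2: p=0.3617, T=0.530, ωT=1.826486, cosh=3.186499, sinh=3.025520; start (x,ẋ)=(0.121056, 0.835581) → end (x,ẋ)=(0.328470, 0.153495)
phase 3: p=0.7384, T=0.625, ωT=2.153875, cosh=4.367111, sinh=4.251078; start (x,ẋ)=(0.328470, 0.153495) → end (x,ẋ)=(-0.862463, -5.335164)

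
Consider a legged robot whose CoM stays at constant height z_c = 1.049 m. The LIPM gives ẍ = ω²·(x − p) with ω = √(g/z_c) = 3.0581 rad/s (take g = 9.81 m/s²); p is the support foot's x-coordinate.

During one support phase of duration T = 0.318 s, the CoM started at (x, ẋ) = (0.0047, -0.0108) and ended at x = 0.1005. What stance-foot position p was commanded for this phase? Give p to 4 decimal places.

ωT = 3.0581·0.318 = 0.972476; cosh(ωT) = 1.511315, sinh(ωT) = 1.133169
x(T) = p + (x₀−p)·cosh(ωT) + (ẋ₀/ω)·sinh(ωT) ⇒ p·(1 − cosh) = x(T) − x₀·cosh − (ẋ₀/ω)·sinh
numerator   = 0.1005 − (0.0047)·1.511315 − (-0.0108/3.0581)·1.133169 = 0.097399
denominator = 1 − 1.511315 = -0.511315
p = 0.097399 / -0.511315 = -0.1905

p = -0.1905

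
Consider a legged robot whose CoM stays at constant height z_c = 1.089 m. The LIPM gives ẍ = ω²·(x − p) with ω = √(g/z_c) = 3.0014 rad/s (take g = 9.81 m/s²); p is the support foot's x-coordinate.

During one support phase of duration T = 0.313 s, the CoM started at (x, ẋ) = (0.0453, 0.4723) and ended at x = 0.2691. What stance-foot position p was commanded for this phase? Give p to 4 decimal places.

ωT = 3.0014·0.313 = 0.939438; cosh(ωT) = 1.474695, sinh(ωT) = 1.083848
x(T) = p + (x₀−p)·cosh(ωT) + (ẋ₀/ω)·sinh(ωT) ⇒ p·(1 − cosh) = x(T) − x₀·cosh − (ẋ₀/ω)·sinh
numerator   = 0.2691 − (0.0453)·1.474695 − (0.4723/3.0014)·1.083848 = 0.031742
denominator = 1 − 1.474695 = -0.474695
p = 0.031742 / -0.474695 = -0.0669

p = -0.0669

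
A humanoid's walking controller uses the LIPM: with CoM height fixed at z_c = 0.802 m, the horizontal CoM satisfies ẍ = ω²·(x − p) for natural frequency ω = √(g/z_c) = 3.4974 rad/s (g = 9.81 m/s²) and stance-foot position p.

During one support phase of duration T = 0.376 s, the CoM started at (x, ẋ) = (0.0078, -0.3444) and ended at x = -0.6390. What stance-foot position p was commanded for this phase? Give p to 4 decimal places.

p = 0.4860

ωT = 3.4974·0.376 = 1.315022; cosh(ωT) = 1.996651, sinh(ωT) = 1.728183
x(T) = p + (x₀−p)·cosh(ωT) + (ẋ₀/ω)·sinh(ωT) ⇒ p·(1 − cosh) = x(T) − x₀·cosh − (ẋ₀/ω)·sinh
numerator   = -0.6390 − (0.0078)·1.996651 − (-0.3444/3.4974)·1.728183 = -0.484394
denominator = 1 − 1.996651 = -0.996651
p = -0.484394 / -0.996651 = 0.4860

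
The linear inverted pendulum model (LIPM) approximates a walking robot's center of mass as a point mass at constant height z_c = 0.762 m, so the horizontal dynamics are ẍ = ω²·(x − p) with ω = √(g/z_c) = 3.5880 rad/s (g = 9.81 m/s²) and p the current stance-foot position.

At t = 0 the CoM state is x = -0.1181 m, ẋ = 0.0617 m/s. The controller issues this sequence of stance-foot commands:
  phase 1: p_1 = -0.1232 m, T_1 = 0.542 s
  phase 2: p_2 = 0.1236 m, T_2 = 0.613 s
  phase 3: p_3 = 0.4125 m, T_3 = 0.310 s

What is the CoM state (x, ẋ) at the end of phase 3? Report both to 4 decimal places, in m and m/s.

phase 1: p=-0.1232, T=0.542, ωT=1.944696, cosh=3.567268, sinh=3.424238; start (x,ẋ)=(-0.118100, 0.061700) → end (x,ẋ)=(-0.046123, 0.282760)
phase 2: p=0.1236, T=0.613, ωT=2.199444, cosh=4.565431, sinh=4.454566; start (x,ẋ)=(-0.046123, 0.282760) → end (x,ẋ)=(-0.300207, -1.421759)
phase 3: p=0.4125, T=0.310, ωT=1.112280, cosh=1.685047, sinh=1.356238; start (x,ẋ)=(-0.300207, -1.421759) → end (x,ẋ)=(-1.325860, -5.863894)

x = -1.3259, ẋ = -5.8639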